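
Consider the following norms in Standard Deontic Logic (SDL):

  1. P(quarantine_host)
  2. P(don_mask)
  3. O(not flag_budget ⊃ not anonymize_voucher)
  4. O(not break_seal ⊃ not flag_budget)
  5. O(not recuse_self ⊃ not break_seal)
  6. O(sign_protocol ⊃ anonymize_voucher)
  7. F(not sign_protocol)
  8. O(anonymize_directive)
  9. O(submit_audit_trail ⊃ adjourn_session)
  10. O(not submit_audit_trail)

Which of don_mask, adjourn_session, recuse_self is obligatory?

recuse_self

F(not sign_protocol) at premise 7 means O(sign_protocol).
Premise 6 is O(sign_protocol ⊃ anonymize_voucher); since O(sign_protocol), deontic closure gives O(anonymize_voucher).
Premise 3 is O(not flag_budget ⊃ not anonymize_voucher); contrapositively O(anonymize_voucher ⊃ flag_budget). Since O(anonymize_voucher) holds, K gives O(flag_budget).
Premise 4 is O(not break_seal ⊃ not flag_budget); contrapositively O(flag_budget ⊃ break_seal). Since O(flag_budget) holds, K gives O(break_seal).
The contrapositive of premise 5 (O(not recuse_self ⊃ not break_seal)) is O(break_seal ⊃ recuse_self), and O(break_seal) is already established, so O(recuse_self).
So O(recuse_self) holds — recuse_self is obligatory. None of the other listed options is made obligatory by any chain of premises.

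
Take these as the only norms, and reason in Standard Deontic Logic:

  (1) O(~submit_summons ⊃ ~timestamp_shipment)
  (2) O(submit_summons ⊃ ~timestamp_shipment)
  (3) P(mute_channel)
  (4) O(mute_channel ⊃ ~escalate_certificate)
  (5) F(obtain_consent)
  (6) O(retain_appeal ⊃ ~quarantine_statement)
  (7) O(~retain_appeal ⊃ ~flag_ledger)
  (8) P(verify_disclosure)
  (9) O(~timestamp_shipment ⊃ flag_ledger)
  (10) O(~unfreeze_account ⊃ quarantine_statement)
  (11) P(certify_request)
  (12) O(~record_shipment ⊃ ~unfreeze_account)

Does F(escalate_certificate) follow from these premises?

Premise 4 is O(mute_channel ⊃ ~escalate_certificate), but O(mute_channel) is not derivable from the premises (the permission P(mute_channel) asserts only ~O(~mute_channel), not O(mute_channel)), so it does not yield O(~escalate_certificate).
No other premise forces O(~escalate_certificate). An ideal world satisfying every premise can still have escalate_certificate true, so F(escalate_certificate) is not derivable.

No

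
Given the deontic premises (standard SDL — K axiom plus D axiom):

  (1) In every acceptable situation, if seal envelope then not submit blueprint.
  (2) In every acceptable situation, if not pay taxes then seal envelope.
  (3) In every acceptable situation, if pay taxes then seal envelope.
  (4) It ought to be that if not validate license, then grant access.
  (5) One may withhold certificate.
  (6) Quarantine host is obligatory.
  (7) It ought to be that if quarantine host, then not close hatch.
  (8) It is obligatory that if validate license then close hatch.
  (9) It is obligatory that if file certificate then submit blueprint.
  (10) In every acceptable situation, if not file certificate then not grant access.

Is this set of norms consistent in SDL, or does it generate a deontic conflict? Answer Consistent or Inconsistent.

Inconsistent

Premises 2 and 3 are O(¬pay_taxes → seal_envelope) and O(pay_taxes → seal_envelope); every ideal world satisfies ¬pay_taxes or pay_taxes, so in either case seal_envelope holds — hence O(seal_envelope).
With premise 1, O(seal_envelope → ¬submit_blueprint), the K-axiom yields O(¬submit_blueprint).
Premise 9 is O(file_certificate → submit_blueprint); contrapositively O(¬submit_blueprint → ¬file_certificate). Since O(¬submit_blueprint) holds, K gives O(¬file_certificate).
Premise 10 is O(¬file_certificate → ¬grant_access); since O(¬file_certificate), deontic closure gives O(¬grant_access).
Premise 4, O(¬validate_license → grant_access), contraposes to O(¬grant_access → validate_license); with O(¬grant_access) we get O(validate_license).
Applying K to premise 8 (O(validate_license → close_hatch)) and O(validate_license) yields O(close_hatch).
Premise 7, O(quarantine_host → ¬close_hatch), contraposes to O(close_hatch → ¬quarantine_host); with O(close_hatch) we get O(¬quarantine_host).
But premise 6 directly asserts O(quarantine_host).
We now have both O(¬quarantine_host) and O(quarantine_host) — quarantine_host is simultaneously obligatory and forbidden, violating the D-axiom.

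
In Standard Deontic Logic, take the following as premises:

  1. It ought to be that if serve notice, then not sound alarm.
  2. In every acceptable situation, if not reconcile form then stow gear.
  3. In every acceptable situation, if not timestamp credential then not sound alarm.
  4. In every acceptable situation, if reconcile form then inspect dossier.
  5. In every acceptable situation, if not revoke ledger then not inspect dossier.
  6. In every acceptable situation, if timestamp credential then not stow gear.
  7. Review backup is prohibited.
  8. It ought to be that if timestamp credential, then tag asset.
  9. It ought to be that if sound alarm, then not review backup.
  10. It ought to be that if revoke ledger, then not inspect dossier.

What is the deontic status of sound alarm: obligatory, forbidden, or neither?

Premises 10 and 5 are O(revoke_ledger → ¬inspect_dossier) and O(¬revoke_ledger → ¬inspect_dossier); every ideal world satisfies revoke_ledger or ¬revoke_ledger, so in either case ¬inspect_dossier holds — hence O(¬inspect_dossier).
The contrapositive of premise 4 (O(reconcile_form → inspect_dossier)) is O(¬inspect_dossier → ¬reconcile_form), and O(¬inspect_dossier) is already established, so O(¬reconcile_form).
With premise 2, O(¬reconcile_form → stow_gear), the K-axiom yields O(stow_gear).
Premise 6, O(timestamp_credential → ¬stow_gear), contraposes to O(stow_gear → ¬timestamp_credential); with O(stow_gear) we get O(¬timestamp_credential).
With premise 3, O(¬timestamp_credential → ¬sound_alarm), the K-axiom yields O(¬sound_alarm).
Premises 1, 7, 8, 9 do not contribute to this derivation.
Thus O(¬sound_alarm), which is F(sound_alarm): sound_alarm is forbidden.

Forbidden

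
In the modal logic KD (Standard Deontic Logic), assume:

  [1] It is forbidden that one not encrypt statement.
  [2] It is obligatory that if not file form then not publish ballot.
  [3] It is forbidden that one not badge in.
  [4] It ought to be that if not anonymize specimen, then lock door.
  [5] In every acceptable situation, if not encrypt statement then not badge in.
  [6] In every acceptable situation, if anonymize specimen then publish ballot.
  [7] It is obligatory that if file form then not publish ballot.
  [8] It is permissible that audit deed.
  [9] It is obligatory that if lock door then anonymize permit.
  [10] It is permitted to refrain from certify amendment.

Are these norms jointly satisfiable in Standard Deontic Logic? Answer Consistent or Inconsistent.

Premise 5 is O(¬encrypt_statement → ¬badge_in), but O(¬encrypt_statement) is not derivable from the premises, so it does not yield O(¬badge_in).
So O(¬badge_in) is not derivable, and the apparent clash with O(badge_in) does not arise.
A world satisfying every obligation exists (e.g. anonymize_permit=true, anonymize_specimen=false, audit_deed=false, badge_in=true, certify_amendment=false, encrypt_statement=true, file_form=false, lock_door=true, publish_ballot=false); no atom is both obligatory and forbidden, so the set is consistent.

Consistent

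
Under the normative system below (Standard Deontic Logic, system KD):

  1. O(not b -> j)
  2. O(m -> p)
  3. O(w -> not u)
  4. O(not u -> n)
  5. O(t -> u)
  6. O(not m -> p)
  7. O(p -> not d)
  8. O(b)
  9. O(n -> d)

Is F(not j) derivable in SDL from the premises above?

No

Premise 1 is O(not b -> j), but O(not b) is not derivable from the premises, so it does not yield O(j).
No other premise forces O(j). An ideal world satisfying every premise can still have not j true, so F(not j) is not derivable.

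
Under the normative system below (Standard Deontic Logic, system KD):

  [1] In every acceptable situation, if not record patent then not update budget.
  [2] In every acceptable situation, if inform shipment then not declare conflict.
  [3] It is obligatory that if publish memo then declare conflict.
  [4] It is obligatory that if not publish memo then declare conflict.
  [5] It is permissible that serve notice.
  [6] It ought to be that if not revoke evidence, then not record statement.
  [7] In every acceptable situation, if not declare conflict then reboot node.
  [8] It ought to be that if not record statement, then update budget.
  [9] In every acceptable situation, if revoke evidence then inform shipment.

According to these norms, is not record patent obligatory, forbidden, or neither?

Forbidden

Premises 3 and 4 cover both cases: O(publish_memo → declare_conflict) and O(¬publish_memo → declare_conflict). Since publish_memo ∨ ¬publish_memo is a tautology, O(declare_conflict) follows.
Premise 2 is O(inform_shipment → ¬declare_conflict); contrapositively O(declare_conflict → ¬inform_shipment). Since O(declare_conflict) holds, K gives O(¬inform_shipment).
Premise 9, O(revoke_evidence → inform_shipment), contraposes to O(¬inform_shipment → ¬revoke_evidence); with O(¬inform_shipment) we get O(¬revoke_evidence).
Applying K to premise 6 (O(¬revoke_evidence → ¬record_statement)) and O(¬revoke_evidence) yields O(¬record_statement).
Applying K to premise 8 (O(¬record_statement → update_budget)) and O(¬record_statement) yields O(update_budget).
Premise 1, O(¬record_patent → ¬update_budget), contraposes to O(update_budget → record_patent); with O(update_budget) we get O(record_patent).
Premises 5, 7 do not contribute to this derivation.
Thus O(record_patent), which is F(¬record_patent): ¬record_patent is forbidden.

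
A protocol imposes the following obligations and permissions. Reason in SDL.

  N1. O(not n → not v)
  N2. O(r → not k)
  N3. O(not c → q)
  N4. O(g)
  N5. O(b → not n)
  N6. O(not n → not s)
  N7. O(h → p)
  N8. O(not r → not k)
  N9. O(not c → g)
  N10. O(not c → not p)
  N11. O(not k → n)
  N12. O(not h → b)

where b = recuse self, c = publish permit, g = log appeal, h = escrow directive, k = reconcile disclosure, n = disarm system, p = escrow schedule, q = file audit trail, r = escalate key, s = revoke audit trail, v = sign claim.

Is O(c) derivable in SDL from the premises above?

Yes

By case analysis on not r: premise 8 gives O(not r → not k) and premise 2 gives O(r → not k), so O(not k) either way.
Applying K to premise 11 (O(not k → n)) and O(not k) yields O(n).
Premise 5 is O(b → not n); contrapositively O(n → not b). Since O(n) holds, K gives O(not b).
The contrapositive of premise 12 (O(not h → b)) is O(not b → h), and O(not b) is already established, so O(h).
Premise 7 is O(h → p); since O(h), deontic closure gives O(p).
Premise 10 is O(not c → not p); contrapositively O(p → c). Since O(p) holds, K gives O(c).
Premises 1, 3, 4, 6, 9 do not contribute to this derivation.
So O(c) follows.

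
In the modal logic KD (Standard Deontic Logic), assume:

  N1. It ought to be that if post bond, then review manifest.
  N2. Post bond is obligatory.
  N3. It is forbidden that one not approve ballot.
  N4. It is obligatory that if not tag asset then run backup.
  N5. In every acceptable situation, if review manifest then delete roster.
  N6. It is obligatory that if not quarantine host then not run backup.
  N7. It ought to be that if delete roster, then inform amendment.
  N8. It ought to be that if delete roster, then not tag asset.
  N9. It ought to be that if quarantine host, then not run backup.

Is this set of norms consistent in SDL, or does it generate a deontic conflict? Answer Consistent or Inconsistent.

Inconsistent

By case analysis on ¬quarantine_host: premise 6 gives O(¬quarantine_host → ¬run_backup) and premise 9 gives O(quarantine_host → ¬run_backup), so O(¬run_backup) either way.
The contrapositive of premise 4 (O(¬tag_asset → run_backup)) is O(¬run_backup → tag_asset), and O(¬run_backup) is already established, so O(tag_asset).
The contrapositive of premise 8 (O(delete_roster → ¬tag_asset)) is O(tag_asset → ¬delete_roster), and O(tag_asset) is already established, so O(¬delete_roster).
Premise 5 is O(review_manifest → delete_roster); contrapositively O(¬delete_roster → ¬review_manifest). Since O(¬delete_roster) holds, K gives O(¬review_manifest).
The contrapositive of premise 1 (O(post_bond → review_manifest)) is O(¬review_manifest → ¬post_bond), and O(¬review_manifest) is already established, so O(¬post_bond).
Yet premise 2 states O(post_bond).
We now have both O(¬post_bond) and O(post_bond) — post_bond is simultaneously obligatory and forbidden, violating the D-axiom.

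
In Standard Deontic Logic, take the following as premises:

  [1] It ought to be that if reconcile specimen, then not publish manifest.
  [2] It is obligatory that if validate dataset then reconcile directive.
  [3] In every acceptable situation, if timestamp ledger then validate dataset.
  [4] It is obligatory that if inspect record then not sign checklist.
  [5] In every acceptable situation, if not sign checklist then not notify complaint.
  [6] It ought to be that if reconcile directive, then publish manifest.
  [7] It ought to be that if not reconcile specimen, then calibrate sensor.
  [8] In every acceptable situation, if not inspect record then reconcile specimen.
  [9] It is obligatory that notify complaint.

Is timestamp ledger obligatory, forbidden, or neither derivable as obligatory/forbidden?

Forbidden

Premise 9 gives O(notify_complaint).
Premise 5, O(¬sign_checklist → ¬notify_complaint), contraposes to O(notify_complaint → sign_checklist); with O(notify_complaint) we get O(sign_checklist).
Premise 4, O(inspect_record → ¬sign_checklist), contraposes to O(sign_checklist → ¬inspect_record); with O(sign_checklist) we get O(¬inspect_record).
Premise 8 is O(¬inspect_record → reconcile_specimen); since O(¬inspect_record), deontic closure gives O(reconcile_specimen).
Applying K to premise 1 (O(reconcile_specimen → ¬publish_manifest)) and O(reconcile_specimen) yields O(¬publish_manifest).
Premise 6, O(reconcile_directive → publish_manifest), contraposes to O(¬publish_manifest → ¬reconcile_directive); with O(¬publish_manifest) we get O(¬reconcile_directive).
The contrapositive of premise 2 (O(validate_dataset → reconcile_directive)) is O(¬reconcile_directive → ¬validate_dataset), and O(¬reconcile_directive) is already established, so O(¬validate_dataset).
Premise 3 is O(timestamp_ledger → validate_dataset); contrapositively O(¬validate_dataset → ¬timestamp_ledger). Since O(¬validate_dataset) holds, K gives O(¬timestamp_ledger).
Premise 7 does not contribute to this derivation.
Thus O(¬timestamp_ledger), which is F(timestamp_ledger): timestamp_ledger is forbidden.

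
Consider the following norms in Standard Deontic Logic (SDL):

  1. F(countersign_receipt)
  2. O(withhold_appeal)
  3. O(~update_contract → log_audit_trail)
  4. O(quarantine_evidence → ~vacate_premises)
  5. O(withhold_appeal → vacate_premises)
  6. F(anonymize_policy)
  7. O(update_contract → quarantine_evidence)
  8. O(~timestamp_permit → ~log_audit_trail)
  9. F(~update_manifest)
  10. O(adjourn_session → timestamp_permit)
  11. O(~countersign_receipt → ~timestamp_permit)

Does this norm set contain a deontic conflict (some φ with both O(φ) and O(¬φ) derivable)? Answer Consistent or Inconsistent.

Inconsistent

Premise 2 gives O(withhold_appeal).
With premise 5, O(withhold_appeal → vacate_premises), the K-axiom yields O(vacate_premises).
The contrapositive of premise 4 (O(quarantine_evidence → ~vacate_premises)) is O(vacate_premises → ~quarantine_evidence), and O(vacate_premises) is already established, so O(~quarantine_evidence).
Premise 7, O(update_contract → quarantine_evidence), contraposes to O(~quarantine_evidence → ~update_contract); with O(~quarantine_evidence) we get O(~update_contract).
With premise 3, O(~update_contract → log_audit_trail), the K-axiom yields O(log_audit_trail).
Premise 8 is O(~timestamp_permit → ~log_audit_trail); contrapositively O(log_audit_trail → timestamp_permit). Since O(log_audit_trail) holds, K gives O(timestamp_permit).
The contrapositive of premise 11 (O(~countersign_receipt → ~timestamp_permit)) is O(timestamp_permit → countersign_receipt), and O(timestamp_permit) is already established, so O(countersign_receipt).
But premise 1, F(countersign_receipt), means O(~countersign_receipt).
We now have both O(countersign_receipt) and O(~countersign_receipt) — countersign_receipt is simultaneously obligatory and forbidden, violating the D-axiom.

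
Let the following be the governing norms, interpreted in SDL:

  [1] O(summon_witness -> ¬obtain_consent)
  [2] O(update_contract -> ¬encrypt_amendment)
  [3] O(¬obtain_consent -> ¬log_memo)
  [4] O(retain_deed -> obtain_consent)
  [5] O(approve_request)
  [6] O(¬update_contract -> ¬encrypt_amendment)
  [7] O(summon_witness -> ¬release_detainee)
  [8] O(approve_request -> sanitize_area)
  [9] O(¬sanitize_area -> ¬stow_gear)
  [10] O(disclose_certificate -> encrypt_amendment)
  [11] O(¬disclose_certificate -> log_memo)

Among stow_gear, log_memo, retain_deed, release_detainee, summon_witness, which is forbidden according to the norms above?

By case analysis on update_contract: premise 2 gives O(update_contract -> ¬encrypt_amendment) and premise 6 gives O(¬update_contract -> ¬encrypt_amendment), so O(¬encrypt_amendment) either way.
Premise 10 is O(disclose_certificate -> encrypt_amendment); contrapositively O(¬encrypt_amendment -> ¬disclose_certificate). Since O(¬encrypt_amendment) holds, K gives O(¬disclose_certificate).
Premise 11 is O(¬disclose_certificate -> log_memo); since O(¬disclose_certificate), deontic closure gives O(log_memo).
The contrapositive of premise 3 (O(¬obtain_consent -> ¬log_memo)) is O(log_memo -> obtain_consent), and O(log_memo) is already established, so O(obtain_consent).
Premise 1 is O(summon_witness -> ¬obtain_consent); contrapositively O(obtain_consent -> ¬summon_witness). Since O(obtain_consent) holds, K gives O(¬summon_witness).
So O(¬summon_witness) holds, i.e. summon_witness is forbidden. None of the other listed options is forbidden under the premises.

summon_witness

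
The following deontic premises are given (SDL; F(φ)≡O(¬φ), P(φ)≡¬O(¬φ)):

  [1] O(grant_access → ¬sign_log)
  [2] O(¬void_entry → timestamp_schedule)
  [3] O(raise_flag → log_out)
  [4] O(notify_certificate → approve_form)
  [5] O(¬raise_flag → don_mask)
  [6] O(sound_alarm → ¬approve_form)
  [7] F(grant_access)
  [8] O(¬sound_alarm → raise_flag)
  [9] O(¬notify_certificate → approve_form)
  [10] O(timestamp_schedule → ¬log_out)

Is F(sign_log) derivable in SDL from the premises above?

Premise 1 is O(grant_access → ¬sign_log), but O(grant_access) is not derivable from the premises, so it does not yield O(¬sign_log).
No other premise forces O(¬sign_log). An ideal world satisfying every premise can still have sign_log true, so F(sign_log) is not derivable.

No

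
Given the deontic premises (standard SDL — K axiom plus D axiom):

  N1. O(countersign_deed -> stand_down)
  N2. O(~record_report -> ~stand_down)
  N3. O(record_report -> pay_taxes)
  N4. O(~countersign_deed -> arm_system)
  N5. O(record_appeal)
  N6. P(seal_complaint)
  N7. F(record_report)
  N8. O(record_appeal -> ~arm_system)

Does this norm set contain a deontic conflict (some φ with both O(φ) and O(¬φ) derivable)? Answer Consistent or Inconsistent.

Premise 7 is F(record_report), i.e. O(~record_report).
Applying K to premise 2 (O(~record_report -> ~stand_down)) and O(~record_report) yields O(~stand_down).
Premise 1 is O(countersign_deed -> stand_down); contrapositively O(~stand_down -> ~countersign_deed). Since O(~stand_down) holds, K gives O(~countersign_deed).
With premise 4, O(~countersign_deed -> arm_system), the K-axiom yields O(arm_system).
The contrapositive of premise 8 (O(record_appeal -> ~arm_system)) is O(arm_system -> ~record_appeal), and O(arm_system) is already established, so O(~record_appeal).
Yet premise 5 states O(record_appeal).
We now have both O(~record_appeal) and O(record_appeal) — record_appeal is simultaneously obligatory and forbidden, violating the D-axiom.

Inconsistent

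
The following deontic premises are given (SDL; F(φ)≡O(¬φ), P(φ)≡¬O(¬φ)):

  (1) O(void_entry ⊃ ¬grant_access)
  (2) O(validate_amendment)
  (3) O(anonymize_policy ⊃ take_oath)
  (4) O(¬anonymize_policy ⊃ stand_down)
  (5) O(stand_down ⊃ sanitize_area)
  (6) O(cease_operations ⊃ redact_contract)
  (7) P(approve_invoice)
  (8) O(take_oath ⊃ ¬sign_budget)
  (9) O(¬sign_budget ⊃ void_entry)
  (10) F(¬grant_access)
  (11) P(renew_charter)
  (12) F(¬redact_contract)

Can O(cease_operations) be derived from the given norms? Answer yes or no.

No

Premise 6 is O(cease_operations ⊃ redact_contract); even if O(redact_contract) held, inferring O(cease_operations) would be affirming the consequent — invalid.
No other premise forces O(cease_operations). An ideal world satisfying every premise can still have cease_operations false, so O(cease_operations) is not derivable.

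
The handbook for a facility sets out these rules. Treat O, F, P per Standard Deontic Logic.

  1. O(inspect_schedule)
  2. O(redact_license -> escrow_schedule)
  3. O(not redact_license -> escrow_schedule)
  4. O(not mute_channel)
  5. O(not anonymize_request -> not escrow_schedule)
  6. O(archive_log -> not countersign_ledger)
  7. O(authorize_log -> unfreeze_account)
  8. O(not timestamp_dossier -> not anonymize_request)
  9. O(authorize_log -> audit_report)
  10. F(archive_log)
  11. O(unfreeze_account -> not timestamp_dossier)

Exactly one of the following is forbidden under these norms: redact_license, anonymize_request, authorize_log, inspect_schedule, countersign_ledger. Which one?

authorize_log

Premises 3 and 2 are O(not redact_license -> escrow_schedule) and O(redact_license -> escrow_schedule); every ideal world satisfies not redact_license or redact_license, so in either case escrow_schedule holds — hence O(escrow_schedule).
Premise 5, O(not anonymize_request -> not escrow_schedule), contraposes to O(escrow_schedule -> anonymize_request); with O(escrow_schedule) we get O(anonymize_request).
Premise 8, O(not timestamp_dossier -> not anonymize_request), contraposes to O(anonymize_request -> timestamp_dossier); with O(anonymize_request) we get O(timestamp_dossier).
The contrapositive of premise 11 (O(unfreeze_account -> not timestamp_dossier)) is O(timestamp_dossier -> not unfreeze_account), and O(timestamp_dossier) is already established, so O(not unfreeze_account).
Premise 7, O(authorize_log -> unfreeze_account), contraposes to O(not unfreeze_account -> not authorize_log); with O(not unfreeze_account) we get O(not authorize_log).
So O(not authorize_log) holds, i.e. authorize_log is forbidden. None of the other listed options is forbidden under the premises.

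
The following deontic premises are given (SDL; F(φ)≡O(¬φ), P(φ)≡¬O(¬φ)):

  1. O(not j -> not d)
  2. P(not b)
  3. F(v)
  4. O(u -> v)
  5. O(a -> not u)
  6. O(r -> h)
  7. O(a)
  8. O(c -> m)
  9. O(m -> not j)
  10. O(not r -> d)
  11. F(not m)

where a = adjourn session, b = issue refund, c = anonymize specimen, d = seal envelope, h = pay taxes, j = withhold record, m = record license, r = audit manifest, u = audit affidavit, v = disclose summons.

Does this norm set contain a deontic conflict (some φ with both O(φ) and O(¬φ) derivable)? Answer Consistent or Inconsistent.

Premise 4 is O(u -> v), but O(u) is not derivable from the premises, so it does not yield O(v).
So O(v) is not derivable, and the apparent clash with O(not v) does not arise.
A world satisfying every obligation exists (e.g. a=true, b=false, c=false, d=false, h=true, j=false, m=true, r=true, u=false, v=false); no atom is both obligatory and forbidden, so the set is consistent.

Consistent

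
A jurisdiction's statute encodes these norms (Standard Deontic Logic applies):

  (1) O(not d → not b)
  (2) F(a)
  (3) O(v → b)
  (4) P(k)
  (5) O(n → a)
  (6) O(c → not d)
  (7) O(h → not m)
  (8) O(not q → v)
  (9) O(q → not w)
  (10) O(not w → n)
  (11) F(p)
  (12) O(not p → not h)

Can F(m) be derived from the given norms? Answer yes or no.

Premise 7 is O(h → not m), but O(h) is not derivable from the premises, so it does not yield O(not m).
No other premise forces O(not m). An ideal world satisfying every premise can still have m true, so F(m) is not derivable.

No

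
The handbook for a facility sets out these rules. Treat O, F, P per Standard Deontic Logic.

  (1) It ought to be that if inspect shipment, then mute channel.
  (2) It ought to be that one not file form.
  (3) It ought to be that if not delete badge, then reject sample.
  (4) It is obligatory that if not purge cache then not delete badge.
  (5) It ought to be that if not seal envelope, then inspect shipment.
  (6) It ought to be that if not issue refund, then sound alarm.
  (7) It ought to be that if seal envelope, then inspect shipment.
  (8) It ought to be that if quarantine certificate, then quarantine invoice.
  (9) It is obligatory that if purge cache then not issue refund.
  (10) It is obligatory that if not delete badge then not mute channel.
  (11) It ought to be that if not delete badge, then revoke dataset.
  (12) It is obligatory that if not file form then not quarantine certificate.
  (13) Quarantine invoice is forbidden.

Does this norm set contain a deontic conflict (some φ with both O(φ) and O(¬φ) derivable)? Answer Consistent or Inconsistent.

Consistent

Premise 8 is O(quarantine_certificate → quarantine_invoice), but O(quarantine_certificate) is not derivable from the premises, so it does not yield O(quarantine_invoice).
So O(quarantine_invoice) is not derivable, and the apparent clash with O(¬quarantine_invoice) does not arise.
A world satisfying every obligation exists (e.g. delete_badge=true, file_form=false, inspect_shipment=true, issue_refund=false, mute_channel=true, purge_cache=true, quarantine_certificate=false, quarantine_invoice=false, reject_sample=false, revoke_dataset=false, seal_envelope=false, sound_alarm=true); no atom is both obligatory and forbidden, so the set is consistent.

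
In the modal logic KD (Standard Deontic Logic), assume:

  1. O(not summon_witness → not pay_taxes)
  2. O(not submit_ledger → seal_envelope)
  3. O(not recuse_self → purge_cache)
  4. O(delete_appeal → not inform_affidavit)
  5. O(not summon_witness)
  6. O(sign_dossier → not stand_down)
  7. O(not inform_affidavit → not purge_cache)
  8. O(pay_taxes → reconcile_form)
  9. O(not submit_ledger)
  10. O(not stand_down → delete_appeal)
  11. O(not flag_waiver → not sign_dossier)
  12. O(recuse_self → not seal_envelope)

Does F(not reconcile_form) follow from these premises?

No

Premise 8 is O(pay_taxes → reconcile_form), but O(pay_taxes) is not derivable from the premises, so it does not yield O(reconcile_form).
No other premise forces O(reconcile_form). An ideal world satisfying every premise can still have not reconcile_form true, so F(not reconcile_form) is not derivable.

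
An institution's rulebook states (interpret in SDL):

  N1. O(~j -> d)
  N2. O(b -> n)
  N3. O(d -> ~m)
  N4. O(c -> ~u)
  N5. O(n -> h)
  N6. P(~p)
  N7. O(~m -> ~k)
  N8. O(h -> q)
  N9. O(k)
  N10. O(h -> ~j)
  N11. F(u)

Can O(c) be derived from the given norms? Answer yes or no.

No

Premise 4 is O(c -> ~u); even if O(~u) held, inferring O(c) would be affirming the consequent — invalid.
No other premise forces O(c). An ideal world satisfying every premise can still have c false, so O(c) is not derivable.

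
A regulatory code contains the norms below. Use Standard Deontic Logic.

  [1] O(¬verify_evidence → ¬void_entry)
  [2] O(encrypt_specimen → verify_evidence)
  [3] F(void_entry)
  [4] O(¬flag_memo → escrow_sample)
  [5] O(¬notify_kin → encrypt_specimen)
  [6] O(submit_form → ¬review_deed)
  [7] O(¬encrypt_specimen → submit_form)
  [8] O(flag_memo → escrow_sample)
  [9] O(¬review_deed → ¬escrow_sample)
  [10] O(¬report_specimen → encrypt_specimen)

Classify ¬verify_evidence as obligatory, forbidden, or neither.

By case analysis on ¬flag_memo: premise 4 gives O(¬flag_memo → escrow_sample) and premise 8 gives O(flag_memo → escrow_sample), so O(escrow_sample) either way.
Premise 9 is O(¬review_deed → ¬escrow_sample); contrapositively O(escrow_sample → review_deed). Since O(escrow_sample) holds, K gives O(review_deed).
The contrapositive of premise 6 (O(submit_form → ¬review_deed)) is O(review_deed → ¬submit_form), and O(review_deed) is already established, so O(¬submit_form).
Premise 7 is O(¬encrypt_specimen → submit_form); contrapositively O(¬submit_form → encrypt_specimen). Since O(¬submit_form) holds, K gives O(encrypt_specimen).
Premise 2 is O(encrypt_specimen → verify_evidence); since O(encrypt_specimen), deontic closure gives O(verify_evidence).
Premises 1, 3, 5, 10 do not contribute to this derivation.
Thus O(verify_evidence), which is F(¬verify_evidence): ¬verify_evidence is forbidden.

Forbidden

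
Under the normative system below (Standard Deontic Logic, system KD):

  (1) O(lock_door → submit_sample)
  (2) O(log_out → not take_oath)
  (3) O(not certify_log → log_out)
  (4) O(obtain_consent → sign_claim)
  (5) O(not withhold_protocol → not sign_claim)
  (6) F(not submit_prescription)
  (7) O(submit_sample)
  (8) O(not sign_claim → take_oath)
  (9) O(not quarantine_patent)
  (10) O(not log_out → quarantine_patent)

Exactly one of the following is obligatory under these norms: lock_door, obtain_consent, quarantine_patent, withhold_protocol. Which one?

Premise 9 gives O(not quarantine_patent).
Premise 10, O(not log_out → quarantine_patent), contraposes to O(not quarantine_patent → log_out); with O(not quarantine_patent) we get O(log_out).
With premise 2, O(log_out → not take_oath), the K-axiom yields O(not take_oath).
Premise 8, O(not sign_claim → take_oath), contraposes to O(not take_oath → sign_claim); with O(not take_oath) we get O(sign_claim).
The contrapositive of premise 5 (O(not withhold_protocol → not sign_claim)) is O(sign_claim → withhold_protocol), and O(sign_claim) is already established, so O(withhold_protocol).
So O(withhold_protocol) holds — withhold_protocol is obligatory. None of the other listed options is made obligatory by any chain of premises.

withhold_protocol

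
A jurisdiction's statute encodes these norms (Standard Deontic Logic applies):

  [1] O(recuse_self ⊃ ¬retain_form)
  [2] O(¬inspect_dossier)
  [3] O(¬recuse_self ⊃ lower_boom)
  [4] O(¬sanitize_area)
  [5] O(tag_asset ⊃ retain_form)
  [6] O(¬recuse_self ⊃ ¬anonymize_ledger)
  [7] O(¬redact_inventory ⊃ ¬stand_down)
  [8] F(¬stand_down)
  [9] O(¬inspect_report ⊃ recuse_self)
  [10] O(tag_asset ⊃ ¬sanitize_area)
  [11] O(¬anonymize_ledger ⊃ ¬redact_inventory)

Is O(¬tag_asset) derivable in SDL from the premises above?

Yes

Premise 8, F(¬stand_down), is equivalent to O(stand_down).
Premise 7, O(¬redact_inventory ⊃ ¬stand_down), contraposes to O(stand_down ⊃ redact_inventory); with O(stand_down) we get O(redact_inventory).
Premise 11 is O(¬anonymize_ledger ⊃ ¬redact_inventory); contrapositively O(redact_inventory ⊃ anonymize_ledger). Since O(redact_inventory) holds, K gives O(anonymize_ledger).
The contrapositive of premise 6 (O(¬recuse_self ⊃ ¬anonymize_ledger)) is O(anonymize_ledger ⊃ recuse_self), and O(anonymize_ledger) is already established, so O(recuse_self).
Applying K to premise 1 (O(recuse_self ⊃ ¬retain_form)) and O(recuse_self) yields O(¬retain_form).
Premise 5, O(tag_asset ⊃ retain_form), contraposes to O(¬retain_form ⊃ ¬tag_asset); with O(¬retain_form) we get O(¬tag_asset).
Premises 2, 3, 4, 9, 10 do not contribute to this derivation.
So O(¬tag_asset) follows.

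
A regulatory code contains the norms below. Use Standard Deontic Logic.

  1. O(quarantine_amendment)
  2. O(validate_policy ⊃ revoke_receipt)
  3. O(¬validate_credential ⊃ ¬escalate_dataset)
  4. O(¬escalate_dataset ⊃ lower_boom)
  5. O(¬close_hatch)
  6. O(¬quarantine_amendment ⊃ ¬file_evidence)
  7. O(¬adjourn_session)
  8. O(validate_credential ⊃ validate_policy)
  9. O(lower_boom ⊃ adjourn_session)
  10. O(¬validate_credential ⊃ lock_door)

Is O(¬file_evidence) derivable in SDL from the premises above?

Premise 6 is O(¬quarantine_amendment ⊃ ¬file_evidence), but O(¬quarantine_amendment) is not derivable from the premises, so it does not yield O(¬file_evidence).
No other premise forces O(¬file_evidence). An ideal world satisfying every premise can still have ¬file_evidence false, so O(¬file_evidence) is not derivable.

No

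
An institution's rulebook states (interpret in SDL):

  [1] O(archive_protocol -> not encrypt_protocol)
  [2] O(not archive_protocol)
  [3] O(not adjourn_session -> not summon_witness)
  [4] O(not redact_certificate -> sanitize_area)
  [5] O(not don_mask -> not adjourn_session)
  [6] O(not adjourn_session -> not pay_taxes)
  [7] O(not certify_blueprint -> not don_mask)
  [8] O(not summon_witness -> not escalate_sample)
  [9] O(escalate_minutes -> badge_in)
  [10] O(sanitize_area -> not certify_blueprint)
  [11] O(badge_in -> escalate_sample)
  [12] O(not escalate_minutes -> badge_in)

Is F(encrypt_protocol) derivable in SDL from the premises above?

No

Premise 1 is O(archive_protocol -> not encrypt_protocol), but O(archive_protocol) is not derivable from the premises, so it does not yield O(not encrypt_protocol).
No other premise forces O(not encrypt_protocol). An ideal world satisfying every premise can still have encrypt_protocol true, so F(encrypt_protocol) is not derivable.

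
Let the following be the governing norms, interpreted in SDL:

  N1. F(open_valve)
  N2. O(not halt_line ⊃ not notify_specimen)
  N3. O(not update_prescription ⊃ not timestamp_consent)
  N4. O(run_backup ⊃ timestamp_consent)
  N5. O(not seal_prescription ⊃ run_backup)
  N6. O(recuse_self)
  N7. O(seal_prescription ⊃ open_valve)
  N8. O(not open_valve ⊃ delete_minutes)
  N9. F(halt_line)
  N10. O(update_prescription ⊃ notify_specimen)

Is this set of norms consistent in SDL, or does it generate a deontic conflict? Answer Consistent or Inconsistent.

Inconsistent

Premise 9, F(halt_line), is equivalent to O(not halt_line).
Premise 2 is O(not halt_line ⊃ not notify_specimen); since O(not halt_line), deontic closure gives O(not notify_specimen).
The contrapositive of premise 10 (O(update_prescription ⊃ notify_specimen)) is O(not notify_specimen ⊃ not update_prescription), and O(not notify_specimen) is already established, so O(not update_prescription).
With premise 3, O(not update_prescription ⊃ not timestamp_consent), the K-axiom yields O(not timestamp_consent).
Premise 4 is O(run_backup ⊃ timestamp_consent); contrapositively O(not timestamp_consent ⊃ not run_backup). Since O(not timestamp_consent) holds, K gives O(not run_backup).
Premise 5 is O(not seal_prescription ⊃ run_backup); contrapositively O(not run_backup ⊃ seal_prescription). Since O(not run_backup) holds, K gives O(seal_prescription).
With premise 7, O(seal_prescription ⊃ open_valve), the K-axiom yields O(open_valve).
But premise 1, F(open_valve), means O(not open_valve).
We now have both O(open_valve) and O(not open_valve) — open_valve is simultaneously obligatory and forbidden, violating the D-axiom.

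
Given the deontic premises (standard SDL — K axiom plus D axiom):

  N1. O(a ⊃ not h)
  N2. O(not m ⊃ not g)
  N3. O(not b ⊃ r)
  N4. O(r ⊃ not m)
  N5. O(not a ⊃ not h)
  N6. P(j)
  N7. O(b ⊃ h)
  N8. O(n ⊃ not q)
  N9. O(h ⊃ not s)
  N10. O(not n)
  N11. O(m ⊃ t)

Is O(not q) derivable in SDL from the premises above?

Premise 8 is O(n ⊃ not q), but O(n) is not derivable from the premises, so it does not yield O(not q).
No other premise forces O(not q). An ideal world satisfying every premise can still have not q false, so O(not q) is not derivable.

No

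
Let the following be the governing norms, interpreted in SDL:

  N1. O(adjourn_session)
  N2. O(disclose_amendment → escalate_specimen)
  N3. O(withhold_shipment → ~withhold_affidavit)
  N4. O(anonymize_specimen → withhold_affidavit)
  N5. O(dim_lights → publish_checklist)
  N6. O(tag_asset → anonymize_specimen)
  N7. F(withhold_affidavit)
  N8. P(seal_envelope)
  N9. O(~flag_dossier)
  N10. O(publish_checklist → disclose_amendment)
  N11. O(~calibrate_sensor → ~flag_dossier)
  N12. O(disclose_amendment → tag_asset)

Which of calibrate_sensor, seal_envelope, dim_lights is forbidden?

dim_lights

Premise 7 is F(withhold_affidavit), i.e. O(~withhold_affidavit).
Premise 4, O(anonymize_specimen → withhold_affidavit), contraposes to O(~withhold_affidavit → ~anonymize_specimen); with O(~withhold_affidavit) we get O(~anonymize_specimen).
The contrapositive of premise 6 (O(tag_asset → anonymize_specimen)) is O(~anonymize_specimen → ~tag_asset), and O(~anonymize_specimen) is already established, so O(~tag_asset).
The contrapositive of premise 12 (O(disclose_amendment → tag_asset)) is O(~tag_asset → ~disclose_amendment), and O(~tag_asset) is already established, so O(~disclose_amendment).
Premise 10 is O(publish_checklist → disclose_amendment); contrapositively O(~disclose_amendment → ~publish_checklist). Since O(~disclose_amendment) holds, K gives O(~publish_checklist).
The contrapositive of premise 5 (O(dim_lights → publish_checklist)) is O(~publish_checklist → ~dim_lights), and O(~publish_checklist) is already established, so O(~dim_lights).
So O(~dim_lights) holds, i.e. dim_lights is forbidden. None of the other listed options is forbidden under the premises.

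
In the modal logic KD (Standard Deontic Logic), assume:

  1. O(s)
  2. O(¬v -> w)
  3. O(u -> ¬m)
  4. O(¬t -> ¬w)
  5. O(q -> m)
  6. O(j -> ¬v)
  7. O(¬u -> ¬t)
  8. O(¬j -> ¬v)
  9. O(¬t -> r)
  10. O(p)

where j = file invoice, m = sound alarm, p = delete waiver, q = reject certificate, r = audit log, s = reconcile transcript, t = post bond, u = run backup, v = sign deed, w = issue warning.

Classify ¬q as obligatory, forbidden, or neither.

Premises 8 and 6 cover both cases: O(¬j -> ¬v) and O(j -> ¬v). Since ¬j ∨ j is a tautology, O(¬v) follows.
From O(¬v) and premise 2, O(¬v -> w), we obtain O(w).
Premise 4 is O(¬t -> ¬w); contrapositively O(w -> t). Since O(w) holds, K gives O(t).
Premise 7, O(¬u -> ¬t), contraposes to O(t -> u); with O(t) we get O(u).
With premise 3, O(u -> ¬m), the K-axiom yields O(¬m).
The contrapositive of premise 5 (O(q -> m)) is O(¬m -> ¬q), and O(¬m) is already established, so O(¬q).
Premises 1, 9, 10 do not contribute to this derivation.
Hence ¬q is obligatory.

Obligatory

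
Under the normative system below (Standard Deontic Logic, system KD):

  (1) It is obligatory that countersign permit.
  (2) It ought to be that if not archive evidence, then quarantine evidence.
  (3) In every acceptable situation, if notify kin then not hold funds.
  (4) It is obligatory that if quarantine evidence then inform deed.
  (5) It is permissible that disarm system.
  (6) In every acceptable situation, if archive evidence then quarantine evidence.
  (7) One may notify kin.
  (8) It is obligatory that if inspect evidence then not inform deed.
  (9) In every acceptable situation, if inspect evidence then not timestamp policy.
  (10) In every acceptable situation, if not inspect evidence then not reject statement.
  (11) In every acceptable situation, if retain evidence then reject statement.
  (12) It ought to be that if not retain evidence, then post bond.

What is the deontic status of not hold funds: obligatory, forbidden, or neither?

Premise 3 is O(notify_kin → ¬hold_funds), but O(notify_kin) is not derivable from the premises (the permission P(notify_kin) asserts only ¬O(¬notify_kin), not O(notify_kin)), so it does not yield O(¬hold_funds).
No premise or chain of K-axiom applications forces O(¬hold_funds), and none forces O(hold_funds). So ¬hold_funds is neither obligatory nor forbidden under these norms.

Neither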